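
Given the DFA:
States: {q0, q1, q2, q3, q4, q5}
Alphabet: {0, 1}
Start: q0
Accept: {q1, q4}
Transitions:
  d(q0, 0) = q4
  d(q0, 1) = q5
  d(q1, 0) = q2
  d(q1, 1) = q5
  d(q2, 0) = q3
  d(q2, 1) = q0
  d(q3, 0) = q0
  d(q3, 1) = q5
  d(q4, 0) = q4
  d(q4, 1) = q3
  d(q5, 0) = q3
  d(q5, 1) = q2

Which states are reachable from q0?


BFS from q0:
  layer 0: {q0}
  layer 1: {q4, q5}
  layer 2: {q2, q3}

{q0, q2, q3, q4, q5}


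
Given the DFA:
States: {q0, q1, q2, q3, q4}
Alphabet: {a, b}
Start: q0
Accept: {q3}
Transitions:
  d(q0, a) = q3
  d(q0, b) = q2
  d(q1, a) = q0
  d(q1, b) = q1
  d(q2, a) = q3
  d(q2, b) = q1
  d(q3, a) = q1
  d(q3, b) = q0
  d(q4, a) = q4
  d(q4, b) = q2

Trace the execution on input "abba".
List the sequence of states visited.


Input: abba
d(q0, a) = q3
d(q3, b) = q0
d(q0, b) = q2
d(q2, a) = q3


q0 -> q3 -> q0 -> q2 -> q3


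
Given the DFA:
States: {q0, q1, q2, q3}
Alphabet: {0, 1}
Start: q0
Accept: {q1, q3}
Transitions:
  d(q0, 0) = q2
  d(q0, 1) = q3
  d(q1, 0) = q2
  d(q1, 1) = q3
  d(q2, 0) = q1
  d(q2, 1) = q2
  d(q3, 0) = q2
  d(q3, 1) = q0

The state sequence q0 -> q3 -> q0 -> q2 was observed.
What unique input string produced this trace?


Trace back each transition to find the symbol:
  q0 --[1]--> q3
  q3 --[1]--> q0
  q0 --[0]--> q2

"110"


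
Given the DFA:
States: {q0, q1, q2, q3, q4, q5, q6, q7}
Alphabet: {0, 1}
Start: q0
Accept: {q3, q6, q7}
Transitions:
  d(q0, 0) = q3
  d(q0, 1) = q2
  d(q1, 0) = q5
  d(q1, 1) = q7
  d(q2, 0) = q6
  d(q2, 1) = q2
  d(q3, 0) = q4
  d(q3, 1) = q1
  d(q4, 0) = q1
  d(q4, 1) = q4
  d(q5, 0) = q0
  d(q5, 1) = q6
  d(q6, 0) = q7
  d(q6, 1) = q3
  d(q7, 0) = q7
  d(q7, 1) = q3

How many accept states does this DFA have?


Accept states listed: {q3, q6, q7}
Counting: q3(1) q6(2) q7(3)

3


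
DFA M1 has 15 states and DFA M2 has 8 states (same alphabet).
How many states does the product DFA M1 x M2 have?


Product construction pairs every M1 state with every M2 state.
15 * 8 = 120

120


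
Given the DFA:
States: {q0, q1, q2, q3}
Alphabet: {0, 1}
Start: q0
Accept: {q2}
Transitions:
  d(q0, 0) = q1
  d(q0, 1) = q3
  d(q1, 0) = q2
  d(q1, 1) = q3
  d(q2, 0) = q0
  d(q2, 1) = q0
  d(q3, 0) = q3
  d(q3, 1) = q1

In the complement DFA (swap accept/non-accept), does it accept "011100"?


Trace: q0 -> q1 -> q3 -> q1 -> q3 -> q3 -> q3
Final: q3
Original accept: {q2}
Complement: q3 is not in original accept

Yes, complement accepts (original rejects)


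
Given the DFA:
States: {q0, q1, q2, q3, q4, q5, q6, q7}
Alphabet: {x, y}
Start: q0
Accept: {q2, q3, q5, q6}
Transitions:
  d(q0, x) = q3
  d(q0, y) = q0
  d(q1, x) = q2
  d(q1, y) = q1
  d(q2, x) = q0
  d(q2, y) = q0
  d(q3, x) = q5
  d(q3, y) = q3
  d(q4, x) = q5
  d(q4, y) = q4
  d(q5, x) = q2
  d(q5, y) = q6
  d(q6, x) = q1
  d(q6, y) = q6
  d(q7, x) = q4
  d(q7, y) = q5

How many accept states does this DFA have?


Accept states listed: {q2, q3, q5, q6}
Counting: q2(1) q3(2) q5(3) q6(4)

4


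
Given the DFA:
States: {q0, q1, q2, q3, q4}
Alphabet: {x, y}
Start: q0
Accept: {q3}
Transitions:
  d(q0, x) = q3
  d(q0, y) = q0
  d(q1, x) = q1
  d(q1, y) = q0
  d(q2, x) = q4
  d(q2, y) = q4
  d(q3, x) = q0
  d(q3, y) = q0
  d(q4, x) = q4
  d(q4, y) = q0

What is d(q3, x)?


Looking up transition d(q3, x)

q0


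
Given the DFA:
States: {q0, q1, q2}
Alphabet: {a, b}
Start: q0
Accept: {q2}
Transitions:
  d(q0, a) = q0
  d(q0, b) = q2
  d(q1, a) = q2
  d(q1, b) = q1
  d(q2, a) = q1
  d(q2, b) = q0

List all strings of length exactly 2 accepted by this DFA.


All strings of length 2: 4 total
Accepted: 1

"ab"


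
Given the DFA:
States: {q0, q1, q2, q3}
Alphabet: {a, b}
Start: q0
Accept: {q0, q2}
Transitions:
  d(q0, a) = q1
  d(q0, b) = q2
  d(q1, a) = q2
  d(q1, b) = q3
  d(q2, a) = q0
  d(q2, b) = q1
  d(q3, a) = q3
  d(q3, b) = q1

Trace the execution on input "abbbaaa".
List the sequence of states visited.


Input: abbbaaa
d(q0, a) = q1
d(q1, b) = q3
d(q3, b) = q1
d(q1, b) = q3
d(q3, a) = q3
d(q3, a) = q3
d(q3, a) = q3


q0 -> q1 -> q3 -> q1 -> q3 -> q3 -> q3 -> q3


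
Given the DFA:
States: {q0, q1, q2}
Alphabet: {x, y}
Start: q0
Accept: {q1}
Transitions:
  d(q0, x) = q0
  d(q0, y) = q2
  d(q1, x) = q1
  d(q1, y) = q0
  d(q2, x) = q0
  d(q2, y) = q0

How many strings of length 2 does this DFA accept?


Enumerating all length-2 strings:
  "xx" -> q0 [reject]
  "xy" -> q2 [reject]
  "yx" -> q0 [reject]
  "yy" -> q0 [reject]

0 out of 4


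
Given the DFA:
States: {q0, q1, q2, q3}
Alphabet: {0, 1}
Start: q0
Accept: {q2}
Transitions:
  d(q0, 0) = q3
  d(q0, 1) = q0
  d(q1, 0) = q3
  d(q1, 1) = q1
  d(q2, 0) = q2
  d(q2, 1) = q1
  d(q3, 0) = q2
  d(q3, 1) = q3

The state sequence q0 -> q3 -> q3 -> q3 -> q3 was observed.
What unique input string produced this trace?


Trace back each transition to find the symbol:
  q0 --[0]--> q3
  q3 --[1]--> q3
  q3 --[1]--> q3
  q3 --[1]--> q3

"0111"


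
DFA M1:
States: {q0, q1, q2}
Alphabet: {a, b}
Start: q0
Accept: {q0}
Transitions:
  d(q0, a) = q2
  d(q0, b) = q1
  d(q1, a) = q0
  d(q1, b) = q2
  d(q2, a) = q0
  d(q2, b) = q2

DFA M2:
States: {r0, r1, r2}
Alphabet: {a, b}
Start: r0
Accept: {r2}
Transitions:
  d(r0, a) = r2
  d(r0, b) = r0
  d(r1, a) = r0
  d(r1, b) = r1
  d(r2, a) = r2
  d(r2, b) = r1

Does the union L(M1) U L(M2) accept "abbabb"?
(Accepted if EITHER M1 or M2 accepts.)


M1: final=q2 accepted=False
M2: final=r0 accepted=False

No, union rejects (neither accepts)


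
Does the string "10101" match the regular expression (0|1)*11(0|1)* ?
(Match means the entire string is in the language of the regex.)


|string| = 5; first = '1'; last = '1'

No, "10101" does not match (0|1)*11(0|1)*


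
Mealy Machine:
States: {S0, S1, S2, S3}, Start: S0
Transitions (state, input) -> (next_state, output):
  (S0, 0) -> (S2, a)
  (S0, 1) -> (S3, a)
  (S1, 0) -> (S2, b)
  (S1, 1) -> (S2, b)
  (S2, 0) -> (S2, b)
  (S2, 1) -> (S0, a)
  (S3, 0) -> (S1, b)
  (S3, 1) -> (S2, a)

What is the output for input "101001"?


Step-by-step:
  (S0, 1) -> (S3, a)
  (S3, 0) -> (S1, b)
  (S1, 1) -> (S2, b)
  (S2, 0) -> (S2, b)
  (S2, 0) -> (S2, b)
  (S2, 1) -> (S0, a)

"abbbba"


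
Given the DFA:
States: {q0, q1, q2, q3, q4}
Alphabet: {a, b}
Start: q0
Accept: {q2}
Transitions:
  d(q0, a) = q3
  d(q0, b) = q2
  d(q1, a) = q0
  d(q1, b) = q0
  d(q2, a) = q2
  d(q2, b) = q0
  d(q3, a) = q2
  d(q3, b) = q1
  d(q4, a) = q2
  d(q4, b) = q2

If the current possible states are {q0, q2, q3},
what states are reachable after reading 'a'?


Apply transition on 'a' from each current state:
  d(q0, a) = q3
  d(q2, a) = q2
  d(q3, a) = q2

{q2, q3}


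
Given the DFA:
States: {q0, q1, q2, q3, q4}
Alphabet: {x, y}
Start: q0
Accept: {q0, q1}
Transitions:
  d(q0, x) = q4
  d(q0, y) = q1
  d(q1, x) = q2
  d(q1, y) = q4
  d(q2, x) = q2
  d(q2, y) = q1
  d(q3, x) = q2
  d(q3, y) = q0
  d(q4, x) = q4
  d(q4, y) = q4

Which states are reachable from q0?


BFS from q0:
  layer 0: {q0}
  layer 1: {q1, q4}
  layer 2: {q2}

{q0, q1, q2, q4}


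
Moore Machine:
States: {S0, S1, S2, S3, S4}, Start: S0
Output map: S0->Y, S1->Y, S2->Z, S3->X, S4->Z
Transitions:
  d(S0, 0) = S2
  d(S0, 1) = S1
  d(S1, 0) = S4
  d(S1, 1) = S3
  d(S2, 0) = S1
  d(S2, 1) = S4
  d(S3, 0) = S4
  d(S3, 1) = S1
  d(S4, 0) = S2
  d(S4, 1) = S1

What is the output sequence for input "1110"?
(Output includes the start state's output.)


Start: S0 (output Y)
  --1--> S1 (output Y)
  --1--> S3 (output X)
  --1--> S1 (output Y)
  --0--> S4 (output Z)

"YYXYZ"


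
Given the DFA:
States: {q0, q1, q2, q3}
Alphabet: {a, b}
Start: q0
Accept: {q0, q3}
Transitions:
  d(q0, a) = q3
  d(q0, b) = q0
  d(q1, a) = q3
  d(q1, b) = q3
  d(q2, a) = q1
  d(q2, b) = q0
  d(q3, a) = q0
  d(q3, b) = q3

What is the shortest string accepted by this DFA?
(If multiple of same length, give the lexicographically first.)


BFS by string length (lex-first path to each state shown):
  len 0: q0<-""
Found accept state at length 0.

"" (empty string)


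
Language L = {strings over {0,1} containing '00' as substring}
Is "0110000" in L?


'00' occurs at index 3

Yes, "0110000" is in L


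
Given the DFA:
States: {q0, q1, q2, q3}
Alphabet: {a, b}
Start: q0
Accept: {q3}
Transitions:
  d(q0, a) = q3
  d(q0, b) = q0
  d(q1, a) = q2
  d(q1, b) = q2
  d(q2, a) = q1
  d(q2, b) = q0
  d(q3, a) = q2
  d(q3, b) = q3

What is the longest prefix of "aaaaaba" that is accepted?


Run the DFA, marking each prefix where the state is accepting:
  "" -> q0 [reject]
  "a" -> q3 [accept]
  "aa" -> q2 [reject]
  "aaa" -> q1 [reject]
  "aaaa" -> q2 [reject]
  "aaaaa" -> q1 [reject]
  "aaaaab" -> q2 [reject]
  "aaaaaba" -> q1 [reject]

"a"


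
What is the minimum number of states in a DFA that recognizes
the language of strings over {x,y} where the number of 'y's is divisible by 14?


States track (count of 'y') mod 14.
Need 14 states: one per remainder 0..13; accept = remainder 0.

14


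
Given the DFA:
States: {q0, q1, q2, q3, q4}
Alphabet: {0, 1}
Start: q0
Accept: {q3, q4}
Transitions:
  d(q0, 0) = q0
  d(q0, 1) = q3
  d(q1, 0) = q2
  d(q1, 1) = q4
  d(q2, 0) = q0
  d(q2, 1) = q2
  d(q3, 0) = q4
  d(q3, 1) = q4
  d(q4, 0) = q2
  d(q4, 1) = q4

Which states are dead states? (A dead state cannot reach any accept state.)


Forward reachability from each state:
  q0 -> reaches accept state q3 (live)
  q1 -> reaches accept state q3 (live)
  q2 -> reaches accept state q3 (live)
  q3 -> reaches accept state q3 (live)
  q4 -> reaches accept state q3 (live)

None (all states can reach an accept state)


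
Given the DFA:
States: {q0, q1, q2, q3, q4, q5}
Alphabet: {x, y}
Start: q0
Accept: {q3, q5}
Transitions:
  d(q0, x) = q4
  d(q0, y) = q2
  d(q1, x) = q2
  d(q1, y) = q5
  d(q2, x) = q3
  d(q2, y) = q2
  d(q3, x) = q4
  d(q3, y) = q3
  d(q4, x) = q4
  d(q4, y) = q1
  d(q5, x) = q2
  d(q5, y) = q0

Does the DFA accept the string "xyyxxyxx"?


Trace: q0 -> q4 -> q1 -> q5 -> q2 -> q3 -> q3 -> q4 -> q4
Final state: q4
Accept states: {q3, q5}

No, rejected (final state q4 is not an accept state)


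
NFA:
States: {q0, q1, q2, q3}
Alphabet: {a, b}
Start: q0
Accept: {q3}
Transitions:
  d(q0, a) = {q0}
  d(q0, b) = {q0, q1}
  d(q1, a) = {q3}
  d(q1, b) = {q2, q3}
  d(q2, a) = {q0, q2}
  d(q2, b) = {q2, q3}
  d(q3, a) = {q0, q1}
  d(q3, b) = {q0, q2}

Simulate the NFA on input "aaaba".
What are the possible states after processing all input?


Start: {q0}
  --a--> {q0}
  --a--> {q0}
  --a--> {q0}
  --b--> {q0, q1}
  --a--> {q0, q3}

{q0, q3}


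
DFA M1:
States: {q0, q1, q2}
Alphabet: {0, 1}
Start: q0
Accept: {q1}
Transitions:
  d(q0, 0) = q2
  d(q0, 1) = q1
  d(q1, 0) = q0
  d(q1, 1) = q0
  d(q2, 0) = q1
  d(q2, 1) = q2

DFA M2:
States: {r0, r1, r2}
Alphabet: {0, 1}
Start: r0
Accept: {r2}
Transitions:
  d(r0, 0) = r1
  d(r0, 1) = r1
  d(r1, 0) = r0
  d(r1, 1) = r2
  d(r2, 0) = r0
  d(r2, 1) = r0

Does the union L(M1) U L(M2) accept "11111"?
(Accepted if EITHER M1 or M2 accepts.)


M1: final=q1 accepted=True
M2: final=r2 accepted=True

Yes, union accepts


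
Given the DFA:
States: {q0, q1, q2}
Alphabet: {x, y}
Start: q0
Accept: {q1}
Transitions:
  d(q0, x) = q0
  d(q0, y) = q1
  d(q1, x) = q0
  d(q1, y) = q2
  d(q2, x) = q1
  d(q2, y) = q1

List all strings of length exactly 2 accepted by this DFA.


All strings of length 2: 4 total
Accepted: 1

"xy"


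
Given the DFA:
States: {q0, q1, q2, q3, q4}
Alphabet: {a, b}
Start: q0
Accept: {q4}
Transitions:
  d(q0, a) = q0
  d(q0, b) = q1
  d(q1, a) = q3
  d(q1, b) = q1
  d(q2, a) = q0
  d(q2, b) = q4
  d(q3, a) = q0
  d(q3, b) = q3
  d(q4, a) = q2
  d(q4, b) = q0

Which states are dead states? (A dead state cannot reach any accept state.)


Forward reachability from each state:
  q0 -> reaches {q0, q1, q3}, no accept state (dead)
  q1 -> reaches {q0, q1, q3}, no accept state (dead)
  q2 -> reaches accept state q4 (live)
  q3 -> reaches {q0, q1, q3}, no accept state (dead)
  q4 -> reaches accept state q4 (live)

{q0, q1, q3}


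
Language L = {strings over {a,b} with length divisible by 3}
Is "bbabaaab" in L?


length = 8; 8 mod 3 = 2

No, "bbabaaab" is not in L


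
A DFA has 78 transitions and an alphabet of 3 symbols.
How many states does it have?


Each state has exactly one transition per symbol.
states = transitions / |alphabet| = 78 / 3 = 26

26


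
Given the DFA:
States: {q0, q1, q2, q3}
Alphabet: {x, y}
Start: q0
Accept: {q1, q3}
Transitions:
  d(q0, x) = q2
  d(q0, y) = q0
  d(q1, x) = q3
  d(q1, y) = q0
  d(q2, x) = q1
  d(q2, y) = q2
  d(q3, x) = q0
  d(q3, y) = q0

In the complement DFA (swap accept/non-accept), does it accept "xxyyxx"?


Trace: q0 -> q2 -> q1 -> q0 -> q0 -> q2 -> q1
Final: q1
Original accept: {q1, q3}
Complement: q1 is in original accept

No, complement rejects (original accepts)


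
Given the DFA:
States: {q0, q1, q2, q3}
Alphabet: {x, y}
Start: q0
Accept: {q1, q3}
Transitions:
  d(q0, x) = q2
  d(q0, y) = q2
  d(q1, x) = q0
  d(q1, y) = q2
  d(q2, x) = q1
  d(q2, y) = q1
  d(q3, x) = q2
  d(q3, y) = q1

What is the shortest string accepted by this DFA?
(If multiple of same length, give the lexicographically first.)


BFS by string length (lex-first path to each state shown):
  len 0: q0<-""
  len 1: q2<-"x"
  len 2: q1<-"xx"
Found accept state at length 2.

"xx"


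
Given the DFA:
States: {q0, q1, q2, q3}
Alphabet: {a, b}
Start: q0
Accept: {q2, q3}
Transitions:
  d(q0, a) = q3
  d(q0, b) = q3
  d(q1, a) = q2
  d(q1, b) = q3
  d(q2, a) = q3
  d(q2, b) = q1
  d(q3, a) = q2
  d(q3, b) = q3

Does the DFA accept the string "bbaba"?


Trace: q0 -> q3 -> q3 -> q2 -> q1 -> q2
Final state: q2
Accept states: {q2, q3}

Yes, accepted (final state q2 is an accept state)


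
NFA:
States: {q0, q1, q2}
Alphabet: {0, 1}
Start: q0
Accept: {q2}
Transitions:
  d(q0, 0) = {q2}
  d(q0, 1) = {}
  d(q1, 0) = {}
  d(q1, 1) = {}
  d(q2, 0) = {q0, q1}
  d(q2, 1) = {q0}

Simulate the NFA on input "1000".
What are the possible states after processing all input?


Start: {q0}
  --1--> {}
  --0--> {}
  --0--> {}
  --0--> {}

{} (empty set, no valid transitions)


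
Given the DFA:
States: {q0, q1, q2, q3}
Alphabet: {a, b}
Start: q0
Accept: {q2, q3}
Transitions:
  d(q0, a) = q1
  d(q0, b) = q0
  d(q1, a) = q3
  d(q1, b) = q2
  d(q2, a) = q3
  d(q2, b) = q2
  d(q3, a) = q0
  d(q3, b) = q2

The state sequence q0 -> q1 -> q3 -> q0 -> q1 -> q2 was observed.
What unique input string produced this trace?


Trace back each transition to find the symbol:
  q0 --[a]--> q1
  q1 --[a]--> q3
  q3 --[a]--> q0
  q0 --[a]--> q1
  q1 --[b]--> q2

"aaaab"


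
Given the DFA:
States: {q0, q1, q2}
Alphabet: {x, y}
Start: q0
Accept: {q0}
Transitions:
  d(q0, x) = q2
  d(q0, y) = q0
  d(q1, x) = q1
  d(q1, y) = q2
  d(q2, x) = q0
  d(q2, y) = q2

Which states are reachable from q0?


BFS from q0:
  layer 0: {q0}
  layer 1: {q2}

{q0, q2}


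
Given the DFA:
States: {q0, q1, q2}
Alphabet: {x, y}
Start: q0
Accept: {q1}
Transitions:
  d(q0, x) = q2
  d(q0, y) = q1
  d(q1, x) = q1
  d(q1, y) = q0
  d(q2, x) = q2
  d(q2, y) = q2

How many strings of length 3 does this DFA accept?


Enumerating all length-3 strings:
  "xxx" -> q2 [reject]
  "xxy" -> q2 [reject]
  "xyx" -> q2 [reject]
  "xyy" -> q2 [reject]
  "yxx" -> q1 [accept]
  "yxy" -> q0 [reject]
  "yyx" -> q2 [reject]
  "yyy" -> q1 [accept]

2 out of 8


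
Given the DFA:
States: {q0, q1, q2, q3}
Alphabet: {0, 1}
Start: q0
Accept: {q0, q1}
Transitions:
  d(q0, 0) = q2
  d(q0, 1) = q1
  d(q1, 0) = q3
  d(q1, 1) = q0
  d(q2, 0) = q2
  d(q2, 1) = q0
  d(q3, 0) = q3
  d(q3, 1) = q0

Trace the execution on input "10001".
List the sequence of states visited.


Input: 10001
d(q0, 1) = q1
d(q1, 0) = q3
d(q3, 0) = q3
d(q3, 0) = q3
d(q3, 1) = q0


q0 -> q1 -> q3 -> q3 -> q3 -> q0


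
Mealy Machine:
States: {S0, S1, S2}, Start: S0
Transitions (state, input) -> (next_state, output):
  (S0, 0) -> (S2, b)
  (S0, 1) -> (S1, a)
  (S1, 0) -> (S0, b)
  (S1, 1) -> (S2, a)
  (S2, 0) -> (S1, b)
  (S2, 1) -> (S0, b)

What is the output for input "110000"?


Step-by-step:
  (S0, 1) -> (S1, a)
  (S1, 1) -> (S2, a)
  (S2, 0) -> (S1, b)
  (S1, 0) -> (S0, b)
  (S0, 0) -> (S2, b)
  (S2, 0) -> (S1, b)

"aabbbb"


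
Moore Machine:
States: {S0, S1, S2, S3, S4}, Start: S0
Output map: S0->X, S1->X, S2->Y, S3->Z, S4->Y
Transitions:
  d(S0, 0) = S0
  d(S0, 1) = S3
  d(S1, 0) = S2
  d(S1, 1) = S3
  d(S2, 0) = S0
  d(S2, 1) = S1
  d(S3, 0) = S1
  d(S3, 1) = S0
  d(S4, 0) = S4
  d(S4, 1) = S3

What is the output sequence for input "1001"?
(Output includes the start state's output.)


Start: S0 (output X)
  --1--> S3 (output Z)
  --0--> S1 (output X)
  --0--> S2 (output Y)
  --1--> S1 (output X)

"XZXYX"


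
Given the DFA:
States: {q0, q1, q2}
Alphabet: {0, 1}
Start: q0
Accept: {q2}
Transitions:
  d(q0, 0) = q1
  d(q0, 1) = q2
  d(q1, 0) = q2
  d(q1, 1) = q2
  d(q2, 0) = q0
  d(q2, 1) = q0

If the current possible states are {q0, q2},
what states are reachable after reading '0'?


Apply transition on '0' from each current state:
  d(q0, 0) = q1
  d(q2, 0) = q0

{q0, q1}


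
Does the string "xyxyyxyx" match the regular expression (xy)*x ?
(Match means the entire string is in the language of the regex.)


|string| = 8; first = 'x'; last = 'x'

No, "xyxyyxyx" does not match (xy)*x


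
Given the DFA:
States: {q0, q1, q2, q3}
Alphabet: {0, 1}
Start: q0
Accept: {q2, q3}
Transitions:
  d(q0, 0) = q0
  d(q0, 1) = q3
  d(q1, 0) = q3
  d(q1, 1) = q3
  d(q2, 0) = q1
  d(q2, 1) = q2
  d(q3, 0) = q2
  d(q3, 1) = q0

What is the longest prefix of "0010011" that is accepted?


Run the DFA, marking each prefix where the state is accepting:
  "" -> q0 [reject]
  "0" -> q0 [reject]
  "00" -> q0 [reject]
  "001" -> q3 [accept]
  "0010" -> q2 [accept]
  "00100" -> q1 [reject]
  "001001" -> q3 [accept]
  "0010011" -> q0 [reject]

"001001"


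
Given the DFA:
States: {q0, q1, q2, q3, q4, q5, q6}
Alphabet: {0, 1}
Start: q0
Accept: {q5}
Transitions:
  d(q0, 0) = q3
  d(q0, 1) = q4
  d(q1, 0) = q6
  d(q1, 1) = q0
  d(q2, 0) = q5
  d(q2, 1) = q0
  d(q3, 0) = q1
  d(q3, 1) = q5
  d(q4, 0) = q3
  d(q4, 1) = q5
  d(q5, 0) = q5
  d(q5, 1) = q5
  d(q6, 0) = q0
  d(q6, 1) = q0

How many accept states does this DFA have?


Accept states listed: {q5}
Counting: q5(1)

1


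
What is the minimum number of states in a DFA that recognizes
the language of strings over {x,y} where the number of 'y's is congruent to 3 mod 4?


States track (count of 'y') mod 4.
Need 4 states: one per remainder 0..3; accept = remainder 3.

4


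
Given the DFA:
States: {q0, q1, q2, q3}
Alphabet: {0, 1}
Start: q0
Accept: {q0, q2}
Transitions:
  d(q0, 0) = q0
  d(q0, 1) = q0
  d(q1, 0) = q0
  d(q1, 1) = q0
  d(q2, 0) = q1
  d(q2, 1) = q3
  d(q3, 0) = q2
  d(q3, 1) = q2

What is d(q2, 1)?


Looking up transition d(q2, 1)

q3


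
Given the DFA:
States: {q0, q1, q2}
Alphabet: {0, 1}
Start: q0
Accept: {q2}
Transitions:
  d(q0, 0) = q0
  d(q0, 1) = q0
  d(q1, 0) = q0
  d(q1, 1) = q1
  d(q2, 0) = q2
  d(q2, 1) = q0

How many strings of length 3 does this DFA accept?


Enumerating all length-3 strings:
  "000" -> q0 [reject]
  "001" -> q0 [reject]
  "010" -> q0 [reject]
  "011" -> q0 [reject]
  "100" -> q0 [reject]
  "101" -> q0 [reject]
  "110" -> q0 [reject]
  "111" -> q0 [reject]

0 out of 8


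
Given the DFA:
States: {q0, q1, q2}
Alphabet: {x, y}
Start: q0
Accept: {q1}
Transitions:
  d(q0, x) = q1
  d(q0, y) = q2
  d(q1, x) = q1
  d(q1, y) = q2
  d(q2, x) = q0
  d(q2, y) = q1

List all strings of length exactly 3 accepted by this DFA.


All strings of length 3: 8 total
Accepted: 4

"xxx", "xyy", "yxx", "yyx"


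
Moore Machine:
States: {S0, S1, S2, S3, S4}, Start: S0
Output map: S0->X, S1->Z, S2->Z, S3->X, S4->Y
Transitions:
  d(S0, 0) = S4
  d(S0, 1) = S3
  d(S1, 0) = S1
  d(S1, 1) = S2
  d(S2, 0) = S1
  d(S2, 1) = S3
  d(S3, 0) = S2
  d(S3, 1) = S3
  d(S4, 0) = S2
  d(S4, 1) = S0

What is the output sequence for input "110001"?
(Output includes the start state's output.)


Start: S0 (output X)
  --1--> S3 (output X)
  --1--> S3 (output X)
  --0--> S2 (output Z)
  --0--> S1 (output Z)
  --0--> S1 (output Z)
  --1--> S2 (output Z)

"XXXZZZZ"


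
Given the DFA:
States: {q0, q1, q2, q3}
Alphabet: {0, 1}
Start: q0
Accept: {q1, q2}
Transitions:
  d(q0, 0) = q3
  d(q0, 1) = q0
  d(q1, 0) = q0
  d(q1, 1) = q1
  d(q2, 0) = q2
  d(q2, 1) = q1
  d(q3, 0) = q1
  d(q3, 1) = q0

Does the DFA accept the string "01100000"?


Trace: q0 -> q3 -> q0 -> q0 -> q3 -> q1 -> q0 -> q3 -> q1
Final state: q1
Accept states: {q1, q2}

Yes, accepted (final state q1 is an accept state)


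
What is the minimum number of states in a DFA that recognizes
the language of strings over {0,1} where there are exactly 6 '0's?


States: count = 0, 1, ..., 6 (that's 7 states), plus a dead state for count > 6.
Total: 7 + 1 = 8. Accept = count-6 state.

8


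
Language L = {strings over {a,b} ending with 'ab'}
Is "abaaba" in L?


last two symbols = 'ba'

No, "abaaba" is not in L


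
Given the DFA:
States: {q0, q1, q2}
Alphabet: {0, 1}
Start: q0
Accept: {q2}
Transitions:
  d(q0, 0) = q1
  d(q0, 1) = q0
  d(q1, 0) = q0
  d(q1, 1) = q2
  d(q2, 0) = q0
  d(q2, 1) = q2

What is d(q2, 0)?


Looking up transition d(q2, 0)

q0


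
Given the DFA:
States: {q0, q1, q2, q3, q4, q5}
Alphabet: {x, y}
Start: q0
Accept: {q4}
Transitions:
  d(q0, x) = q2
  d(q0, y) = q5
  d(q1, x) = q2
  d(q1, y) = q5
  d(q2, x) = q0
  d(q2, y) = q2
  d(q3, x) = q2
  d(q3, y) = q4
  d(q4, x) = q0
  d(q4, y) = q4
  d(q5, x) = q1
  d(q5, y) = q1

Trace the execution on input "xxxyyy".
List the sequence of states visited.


Input: xxxyyy
d(q0, x) = q2
d(q2, x) = q0
d(q0, x) = q2
d(q2, y) = q2
d(q2, y) = q2
d(q2, y) = q2


q0 -> q2 -> q0 -> q2 -> q2 -> q2 -> q2


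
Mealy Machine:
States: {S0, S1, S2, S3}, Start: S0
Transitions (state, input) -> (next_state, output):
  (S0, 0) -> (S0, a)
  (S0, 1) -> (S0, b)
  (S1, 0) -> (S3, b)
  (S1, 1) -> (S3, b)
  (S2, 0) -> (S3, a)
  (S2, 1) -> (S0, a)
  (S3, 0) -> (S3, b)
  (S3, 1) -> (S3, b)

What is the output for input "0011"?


Step-by-step:
  (S0, 0) -> (S0, a)
  (S0, 0) -> (S0, a)
  (S0, 1) -> (S0, b)
  (S0, 1) -> (S0, b)

"aabb"


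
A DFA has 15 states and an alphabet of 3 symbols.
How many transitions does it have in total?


Each state has exactly one transition per symbol.
15 * 3 = 45

45


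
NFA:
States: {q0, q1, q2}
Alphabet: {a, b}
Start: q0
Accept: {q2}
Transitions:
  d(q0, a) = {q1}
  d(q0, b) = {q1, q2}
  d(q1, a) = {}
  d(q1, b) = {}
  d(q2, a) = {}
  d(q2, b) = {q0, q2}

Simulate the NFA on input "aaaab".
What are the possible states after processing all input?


Start: {q0}
  --a--> {q1}
  --a--> {}
  --a--> {}
  --a--> {}
  --b--> {}

{} (empty set, no valid transitions)


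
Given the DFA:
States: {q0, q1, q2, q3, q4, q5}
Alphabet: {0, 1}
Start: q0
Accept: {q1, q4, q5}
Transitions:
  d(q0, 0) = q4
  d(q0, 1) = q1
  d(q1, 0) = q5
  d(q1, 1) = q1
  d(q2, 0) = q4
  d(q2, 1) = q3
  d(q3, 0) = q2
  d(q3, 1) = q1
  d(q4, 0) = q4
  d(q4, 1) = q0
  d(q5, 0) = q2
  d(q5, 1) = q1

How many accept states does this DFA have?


Accept states listed: {q1, q4, q5}
Counting: q1(1) q4(2) q5(3)

3


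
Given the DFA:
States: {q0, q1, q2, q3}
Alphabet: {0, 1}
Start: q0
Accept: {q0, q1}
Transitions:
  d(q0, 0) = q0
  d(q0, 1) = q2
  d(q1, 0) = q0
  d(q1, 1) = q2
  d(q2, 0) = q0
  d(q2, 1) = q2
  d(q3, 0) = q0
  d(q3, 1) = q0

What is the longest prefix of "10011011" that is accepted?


Run the DFA, marking each prefix where the state is accepting:
  "" -> q0 [accept]
  "1" -> q2 [reject]
  "10" -> q0 [accept]
  "100" -> q0 [accept]
  "1001" -> q2 [reject]
  "10011" -> q2 [reject]
  "100110" -> q0 [accept]
  "1001101" -> q2 [reject]
  "10011011" -> q2 [reject]

"100110"


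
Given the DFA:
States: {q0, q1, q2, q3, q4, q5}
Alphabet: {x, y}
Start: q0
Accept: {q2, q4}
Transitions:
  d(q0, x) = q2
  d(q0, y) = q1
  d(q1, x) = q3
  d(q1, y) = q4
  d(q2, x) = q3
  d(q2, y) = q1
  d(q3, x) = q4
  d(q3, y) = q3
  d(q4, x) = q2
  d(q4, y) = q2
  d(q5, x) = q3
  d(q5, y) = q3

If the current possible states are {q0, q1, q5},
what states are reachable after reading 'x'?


Apply transition on 'x' from each current state:
  d(q0, x) = q2
  d(q1, x) = q3
  d(q5, x) = q3

{q2, q3}


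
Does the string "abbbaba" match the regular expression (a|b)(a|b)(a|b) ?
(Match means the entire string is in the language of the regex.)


|string| = 7; first = 'a'; last = 'a'

No, "abbbaba" does not match (a|b)(a|b)(a|b)


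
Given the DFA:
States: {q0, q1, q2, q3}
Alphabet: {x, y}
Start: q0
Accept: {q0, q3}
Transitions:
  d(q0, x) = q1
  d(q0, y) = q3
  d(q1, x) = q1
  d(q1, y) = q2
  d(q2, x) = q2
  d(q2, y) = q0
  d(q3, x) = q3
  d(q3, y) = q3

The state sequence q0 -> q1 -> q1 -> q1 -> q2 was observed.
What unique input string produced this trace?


Trace back each transition to find the symbol:
  q0 --[x]--> q1
  q1 --[x]--> q1
  q1 --[x]--> q1
  q1 --[y]--> q2

"xxxy"


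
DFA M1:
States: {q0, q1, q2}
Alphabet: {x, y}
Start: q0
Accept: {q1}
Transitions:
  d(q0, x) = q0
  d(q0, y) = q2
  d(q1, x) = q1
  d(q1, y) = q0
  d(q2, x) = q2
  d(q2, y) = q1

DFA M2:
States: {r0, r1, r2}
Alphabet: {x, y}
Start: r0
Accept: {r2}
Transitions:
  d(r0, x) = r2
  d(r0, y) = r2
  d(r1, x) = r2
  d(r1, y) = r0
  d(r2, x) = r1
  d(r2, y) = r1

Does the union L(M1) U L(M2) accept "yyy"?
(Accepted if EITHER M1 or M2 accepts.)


M1: final=q0 accepted=False
M2: final=r0 accepted=False

No, union rejects (neither accepts)


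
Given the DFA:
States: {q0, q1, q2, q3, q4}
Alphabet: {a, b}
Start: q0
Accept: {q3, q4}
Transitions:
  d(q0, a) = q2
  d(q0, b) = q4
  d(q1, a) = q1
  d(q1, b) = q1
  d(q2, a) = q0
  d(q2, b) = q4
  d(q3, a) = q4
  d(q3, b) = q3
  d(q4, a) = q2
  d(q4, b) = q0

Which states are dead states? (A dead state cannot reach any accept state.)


Forward reachability from each state:
  q0 -> reaches accept state q4 (live)
  q1 -> reaches {q1}, no accept state (dead)
  q2 -> reaches accept state q4 (live)
  q3 -> reaches accept state q3 (live)
  q4 -> reaches accept state q4 (live)

{q1}


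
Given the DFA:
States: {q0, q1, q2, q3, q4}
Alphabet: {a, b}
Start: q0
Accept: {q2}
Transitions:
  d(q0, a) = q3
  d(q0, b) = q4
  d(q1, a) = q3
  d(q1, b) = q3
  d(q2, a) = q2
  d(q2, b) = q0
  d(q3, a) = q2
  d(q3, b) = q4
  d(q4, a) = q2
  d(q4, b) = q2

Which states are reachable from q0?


BFS from q0:
  layer 0: {q0}
  layer 1: {q3, q4}
  layer 2: {q2}

{q0, q2, q3, q4}


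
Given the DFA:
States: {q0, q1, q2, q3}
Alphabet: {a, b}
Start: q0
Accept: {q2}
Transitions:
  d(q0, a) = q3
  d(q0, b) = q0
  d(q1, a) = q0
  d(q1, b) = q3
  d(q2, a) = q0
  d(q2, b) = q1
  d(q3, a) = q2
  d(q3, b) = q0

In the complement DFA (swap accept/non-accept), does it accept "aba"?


Trace: q0 -> q3 -> q0 -> q3
Final: q3
Original accept: {q2}
Complement: q3 is not in original accept

Yes, complement accepts (original rejects)


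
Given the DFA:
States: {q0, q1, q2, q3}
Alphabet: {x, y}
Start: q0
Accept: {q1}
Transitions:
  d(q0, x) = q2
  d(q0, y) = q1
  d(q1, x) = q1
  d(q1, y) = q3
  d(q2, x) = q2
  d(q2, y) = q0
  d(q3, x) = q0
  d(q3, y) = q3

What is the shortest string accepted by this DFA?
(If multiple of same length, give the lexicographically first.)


BFS by string length (lex-first path to each state shown):
  len 0: q0<-""
  len 1: q1<-"y", q2<-"x"
Found accept state at length 1.

"y"


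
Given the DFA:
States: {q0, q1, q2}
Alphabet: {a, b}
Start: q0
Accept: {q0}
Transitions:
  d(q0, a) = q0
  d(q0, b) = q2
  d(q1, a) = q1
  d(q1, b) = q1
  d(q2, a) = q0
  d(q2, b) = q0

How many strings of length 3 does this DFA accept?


Enumerating all length-3 strings:
  "aaa" -> q0 [accept]
  "aab" -> q2 [reject]
  "aba" -> q0 [accept]
  "abb" -> q0 [accept]
  "baa" -> q0 [accept]
  "bab" -> q2 [reject]
  "bba" -> q0 [accept]
  "bbb" -> q2 [reject]

5 out of 8


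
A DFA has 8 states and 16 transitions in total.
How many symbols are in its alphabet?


Each state has exactly one transition per symbol.
|alphabet| = transitions / states = 16 / 8 = 2

2


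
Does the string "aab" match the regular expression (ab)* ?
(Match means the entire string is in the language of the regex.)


|string| = 3; first = 'a'; last = 'b'

No, "aab" does not match (ab)*


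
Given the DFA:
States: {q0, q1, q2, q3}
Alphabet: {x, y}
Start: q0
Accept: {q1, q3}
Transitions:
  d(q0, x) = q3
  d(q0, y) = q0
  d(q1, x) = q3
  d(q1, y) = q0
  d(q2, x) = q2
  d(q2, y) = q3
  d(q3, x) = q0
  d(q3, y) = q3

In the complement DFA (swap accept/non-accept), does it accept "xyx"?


Trace: q0 -> q3 -> q3 -> q0
Final: q0
Original accept: {q1, q3}
Complement: q0 is not in original accept

Yes, complement accepts (original rejects)


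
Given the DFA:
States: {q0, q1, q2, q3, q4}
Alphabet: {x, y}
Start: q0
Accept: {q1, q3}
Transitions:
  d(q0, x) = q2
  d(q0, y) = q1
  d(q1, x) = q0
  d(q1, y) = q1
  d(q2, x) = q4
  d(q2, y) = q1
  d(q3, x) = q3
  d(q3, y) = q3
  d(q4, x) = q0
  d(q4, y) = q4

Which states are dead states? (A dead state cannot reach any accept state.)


Forward reachability from each state:
  q0 -> reaches accept state q1 (live)
  q1 -> reaches accept state q1 (live)
  q2 -> reaches accept state q1 (live)
  q3 -> reaches accept state q3 (live)
  q4 -> reaches accept state q1 (live)

None (all states can reach an accept state)


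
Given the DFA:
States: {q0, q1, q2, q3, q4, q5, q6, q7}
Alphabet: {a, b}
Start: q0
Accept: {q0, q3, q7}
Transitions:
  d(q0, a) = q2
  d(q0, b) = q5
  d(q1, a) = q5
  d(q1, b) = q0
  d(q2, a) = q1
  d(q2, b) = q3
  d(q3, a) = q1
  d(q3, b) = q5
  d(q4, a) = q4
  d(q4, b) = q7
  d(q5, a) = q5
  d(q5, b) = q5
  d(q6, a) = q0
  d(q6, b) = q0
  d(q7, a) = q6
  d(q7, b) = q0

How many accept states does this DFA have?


Accept states listed: {q0, q3, q7}
Counting: q0(1) q3(2) q7(3)

3


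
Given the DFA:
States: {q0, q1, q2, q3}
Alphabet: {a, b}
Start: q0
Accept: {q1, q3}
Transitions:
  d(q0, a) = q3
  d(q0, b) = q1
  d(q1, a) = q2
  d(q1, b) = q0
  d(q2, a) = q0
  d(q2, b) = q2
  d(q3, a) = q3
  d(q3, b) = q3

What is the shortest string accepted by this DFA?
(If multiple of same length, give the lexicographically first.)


BFS by string length (lex-first path to each state shown):
  len 0: q0<-""
  len 1: q1<-"b", q3<-"a"
Found accept state at length 1.

"a"


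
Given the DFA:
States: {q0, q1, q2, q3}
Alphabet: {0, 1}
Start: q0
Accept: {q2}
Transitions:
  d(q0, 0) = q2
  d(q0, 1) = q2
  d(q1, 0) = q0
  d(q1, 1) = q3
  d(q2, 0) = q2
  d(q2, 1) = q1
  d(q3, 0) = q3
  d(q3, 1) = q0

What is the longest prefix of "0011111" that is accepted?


Run the DFA, marking each prefix where the state is accepting:
  "" -> q0 [reject]
  "0" -> q2 [accept]
  "00" -> q2 [accept]
  "001" -> q1 [reject]
  "0011" -> q3 [reject]
  "00111" -> q0 [reject]
  "001111" -> q2 [accept]
  "0011111" -> q1 [reject]

"001111"


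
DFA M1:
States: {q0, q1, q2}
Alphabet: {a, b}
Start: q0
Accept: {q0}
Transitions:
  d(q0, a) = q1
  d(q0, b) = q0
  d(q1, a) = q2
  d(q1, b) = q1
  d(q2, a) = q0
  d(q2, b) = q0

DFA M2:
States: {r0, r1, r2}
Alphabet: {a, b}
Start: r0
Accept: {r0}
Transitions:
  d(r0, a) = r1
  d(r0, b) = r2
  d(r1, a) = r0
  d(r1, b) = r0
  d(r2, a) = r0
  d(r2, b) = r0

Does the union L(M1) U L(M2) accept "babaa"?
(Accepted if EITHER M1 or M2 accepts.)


M1: final=q0 accepted=True
M2: final=r1 accepted=False

Yes, union accepts


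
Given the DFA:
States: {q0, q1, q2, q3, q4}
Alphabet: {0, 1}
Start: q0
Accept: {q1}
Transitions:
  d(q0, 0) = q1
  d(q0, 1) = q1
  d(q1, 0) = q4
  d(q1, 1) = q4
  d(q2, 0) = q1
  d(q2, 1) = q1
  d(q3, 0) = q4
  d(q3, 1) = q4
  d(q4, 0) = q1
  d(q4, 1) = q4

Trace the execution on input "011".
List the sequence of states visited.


Input: 011
d(q0, 0) = q1
d(q1, 1) = q4
d(q4, 1) = q4


q0 -> q1 -> q4 -> q4


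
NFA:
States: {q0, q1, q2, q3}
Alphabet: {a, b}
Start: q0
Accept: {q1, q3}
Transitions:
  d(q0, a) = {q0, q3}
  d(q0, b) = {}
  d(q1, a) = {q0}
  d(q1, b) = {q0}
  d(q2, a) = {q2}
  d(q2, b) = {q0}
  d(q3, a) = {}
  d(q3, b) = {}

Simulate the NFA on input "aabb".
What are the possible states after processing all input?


Start: {q0}
  --a--> {q0, q3}
  --a--> {q0, q3}
  --b--> {}
  --b--> {}

{} (empty set, no valid transitions)


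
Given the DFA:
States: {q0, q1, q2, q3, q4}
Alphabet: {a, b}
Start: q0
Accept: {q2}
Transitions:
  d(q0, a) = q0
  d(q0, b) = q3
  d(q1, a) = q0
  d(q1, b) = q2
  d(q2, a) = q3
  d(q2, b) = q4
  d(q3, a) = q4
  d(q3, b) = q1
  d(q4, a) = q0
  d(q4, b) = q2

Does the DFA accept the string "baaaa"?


Trace: q0 -> q3 -> q4 -> q0 -> q0 -> q0
Final state: q0
Accept states: {q2}

No, rejected (final state q0 is not an accept state)


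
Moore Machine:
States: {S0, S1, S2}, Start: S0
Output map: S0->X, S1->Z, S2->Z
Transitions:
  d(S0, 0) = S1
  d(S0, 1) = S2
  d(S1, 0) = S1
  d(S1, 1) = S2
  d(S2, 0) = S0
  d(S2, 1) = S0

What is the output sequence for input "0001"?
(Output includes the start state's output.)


Start: S0 (output X)
  --0--> S1 (output Z)
  --0--> S1 (output Z)
  --0--> S1 (output Z)
  --1--> S2 (output Z)

"XZZZZ"


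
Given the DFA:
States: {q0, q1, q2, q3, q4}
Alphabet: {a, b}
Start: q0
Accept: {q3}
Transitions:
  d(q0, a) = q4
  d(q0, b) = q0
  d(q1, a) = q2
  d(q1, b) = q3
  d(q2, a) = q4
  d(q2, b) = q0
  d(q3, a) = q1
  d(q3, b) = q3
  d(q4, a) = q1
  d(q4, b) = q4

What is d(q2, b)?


Looking up transition d(q2, b)

q0


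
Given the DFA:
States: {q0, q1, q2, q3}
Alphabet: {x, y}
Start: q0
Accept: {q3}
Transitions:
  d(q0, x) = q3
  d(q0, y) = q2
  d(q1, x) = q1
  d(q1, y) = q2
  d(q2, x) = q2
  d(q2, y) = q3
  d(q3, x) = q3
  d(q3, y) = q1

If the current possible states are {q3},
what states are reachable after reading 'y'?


Apply transition on 'y' from each current state:
  d(q3, y) = q1

{q1}


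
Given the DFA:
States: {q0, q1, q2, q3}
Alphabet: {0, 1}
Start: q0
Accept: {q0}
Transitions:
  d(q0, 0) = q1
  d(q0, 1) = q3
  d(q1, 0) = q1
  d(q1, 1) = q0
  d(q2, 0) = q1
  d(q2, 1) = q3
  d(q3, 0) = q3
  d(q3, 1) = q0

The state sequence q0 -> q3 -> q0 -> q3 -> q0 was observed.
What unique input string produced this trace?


Trace back each transition to find the symbol:
  q0 --[1]--> q3
  q3 --[1]--> q0
  q0 --[1]--> q3
  q3 --[1]--> q0

"1111"


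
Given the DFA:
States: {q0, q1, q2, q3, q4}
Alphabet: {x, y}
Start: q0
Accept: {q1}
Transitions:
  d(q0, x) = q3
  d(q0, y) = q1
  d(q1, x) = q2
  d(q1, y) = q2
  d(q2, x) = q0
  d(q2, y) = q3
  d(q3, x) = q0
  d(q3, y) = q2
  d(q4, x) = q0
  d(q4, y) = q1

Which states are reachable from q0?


BFS from q0:
  layer 0: {q0}
  layer 1: {q1, q3}
  layer 2: {q2}

{q0, q1, q2, q3}


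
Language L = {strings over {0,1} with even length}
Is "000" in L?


length = 3; 3 mod 2 = 1

No, "000" is not in L


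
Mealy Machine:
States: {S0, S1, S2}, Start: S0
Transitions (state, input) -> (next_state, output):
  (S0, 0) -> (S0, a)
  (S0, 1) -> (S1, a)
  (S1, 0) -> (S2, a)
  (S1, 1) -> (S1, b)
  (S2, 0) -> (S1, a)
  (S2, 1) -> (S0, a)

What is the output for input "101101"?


Step-by-step:
  (S0, 1) -> (S1, a)
  (S1, 0) -> (S2, a)
  (S2, 1) -> (S0, a)
  (S0, 1) -> (S1, a)
  (S1, 0) -> (S2, a)
  (S2, 1) -> (S0, a)

"aaaaaa"


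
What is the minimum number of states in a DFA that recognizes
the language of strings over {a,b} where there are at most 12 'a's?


States: count = 0, 1, ..., 12 (all accepting; 13 states), plus a dead state for count > 12.
Total: 13 + 1 = 14.

14


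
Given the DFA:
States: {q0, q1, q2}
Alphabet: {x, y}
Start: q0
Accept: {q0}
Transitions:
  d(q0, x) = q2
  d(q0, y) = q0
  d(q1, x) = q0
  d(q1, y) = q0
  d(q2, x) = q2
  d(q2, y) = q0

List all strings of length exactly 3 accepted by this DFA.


All strings of length 3: 8 total
Accepted: 4

"xxy", "xyy", "yxy", "yyy"


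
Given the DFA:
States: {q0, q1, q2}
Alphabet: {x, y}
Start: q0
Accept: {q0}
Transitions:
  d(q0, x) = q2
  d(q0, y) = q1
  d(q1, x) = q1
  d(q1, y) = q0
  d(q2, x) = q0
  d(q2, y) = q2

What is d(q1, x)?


Looking up transition d(q1, x)

q1


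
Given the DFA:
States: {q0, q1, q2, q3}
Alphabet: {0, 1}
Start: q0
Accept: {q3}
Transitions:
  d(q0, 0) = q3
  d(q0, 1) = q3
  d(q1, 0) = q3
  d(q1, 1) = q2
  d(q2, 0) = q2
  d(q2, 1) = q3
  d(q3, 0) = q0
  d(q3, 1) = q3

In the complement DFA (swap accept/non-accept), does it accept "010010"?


Trace: q0 -> q3 -> q3 -> q0 -> q3 -> q3 -> q0
Final: q0
Original accept: {q3}
Complement: q0 is not in original accept

Yes, complement accepts (original rejects)


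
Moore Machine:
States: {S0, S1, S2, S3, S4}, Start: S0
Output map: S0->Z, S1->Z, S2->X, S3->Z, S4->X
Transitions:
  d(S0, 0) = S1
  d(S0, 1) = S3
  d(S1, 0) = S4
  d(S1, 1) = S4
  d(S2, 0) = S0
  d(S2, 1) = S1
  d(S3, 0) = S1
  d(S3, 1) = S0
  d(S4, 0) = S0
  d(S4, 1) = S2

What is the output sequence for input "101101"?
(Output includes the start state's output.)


Start: S0 (output Z)
  --1--> S3 (output Z)
  --0--> S1 (output Z)
  --1--> S4 (output X)
  --1--> S2 (output X)
  --0--> S0 (output Z)
  --1--> S3 (output Z)

"ZZZXXZZ"


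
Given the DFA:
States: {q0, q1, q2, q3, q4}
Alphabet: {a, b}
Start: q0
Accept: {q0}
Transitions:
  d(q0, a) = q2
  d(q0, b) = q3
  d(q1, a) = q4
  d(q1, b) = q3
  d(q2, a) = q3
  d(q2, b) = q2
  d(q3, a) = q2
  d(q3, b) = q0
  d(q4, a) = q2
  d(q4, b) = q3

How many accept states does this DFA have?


Accept states listed: {q0}
Counting: q0(1)

1


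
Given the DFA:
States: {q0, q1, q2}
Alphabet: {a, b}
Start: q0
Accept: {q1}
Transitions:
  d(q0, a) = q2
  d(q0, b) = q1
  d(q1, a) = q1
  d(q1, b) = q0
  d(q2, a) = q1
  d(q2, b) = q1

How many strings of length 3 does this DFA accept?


Enumerating all length-3 strings:
  "aaa" -> q1 [accept]
  "aab" -> q0 [reject]
  "aba" -> q1 [accept]
  "abb" -> q0 [reject]
  "baa" -> q1 [accept]
  "bab" -> q0 [reject]
  "bba" -> q2 [reject]
  "bbb" -> q1 [accept]

4 out of 8


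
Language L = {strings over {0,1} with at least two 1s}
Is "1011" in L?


count('1') = 3

Yes, "1011" is in L


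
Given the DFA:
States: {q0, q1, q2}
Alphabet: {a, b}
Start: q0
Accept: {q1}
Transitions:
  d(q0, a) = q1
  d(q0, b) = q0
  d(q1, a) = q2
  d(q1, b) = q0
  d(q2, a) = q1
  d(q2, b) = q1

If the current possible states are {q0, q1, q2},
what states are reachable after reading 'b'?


Apply transition on 'b' from each current state:
  d(q0, b) = q0
  d(q1, b) = q0
  d(q2, b) = q1

{q0, q1}


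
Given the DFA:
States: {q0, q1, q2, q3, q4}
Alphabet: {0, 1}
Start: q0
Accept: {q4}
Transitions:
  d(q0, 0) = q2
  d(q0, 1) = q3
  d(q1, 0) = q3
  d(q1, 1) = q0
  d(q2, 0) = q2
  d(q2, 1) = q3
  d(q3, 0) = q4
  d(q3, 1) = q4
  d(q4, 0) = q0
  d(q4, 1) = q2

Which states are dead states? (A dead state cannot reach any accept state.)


Forward reachability from each state:
  q0 -> reaches accept state q4 (live)
  q1 -> reaches accept state q4 (live)
  q2 -> reaches accept state q4 (live)
  q3 -> reaches accept state q4 (live)
  q4 -> reaches accept state q4 (live)

None (all states can reach an accept state)


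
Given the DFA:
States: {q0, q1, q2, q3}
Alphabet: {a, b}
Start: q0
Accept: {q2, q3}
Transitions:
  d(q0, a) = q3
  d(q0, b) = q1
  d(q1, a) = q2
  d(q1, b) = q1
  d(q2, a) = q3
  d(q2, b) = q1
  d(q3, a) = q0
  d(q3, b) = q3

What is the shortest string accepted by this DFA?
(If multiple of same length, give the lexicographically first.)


BFS by string length (lex-first path to each state shown):
  len 0: q0<-""
  len 1: q1<-"b", q3<-"a"
Found accept state at length 1.

"a"


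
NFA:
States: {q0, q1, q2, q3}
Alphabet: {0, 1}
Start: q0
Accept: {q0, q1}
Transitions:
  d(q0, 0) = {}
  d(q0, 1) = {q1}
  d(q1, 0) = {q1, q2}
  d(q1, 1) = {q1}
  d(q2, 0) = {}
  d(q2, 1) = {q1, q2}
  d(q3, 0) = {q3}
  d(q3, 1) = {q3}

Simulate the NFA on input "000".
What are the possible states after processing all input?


Start: {q0}
  --0--> {}
  --0--> {}
  --0--> {}

{} (empty set, no valid transitions)
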